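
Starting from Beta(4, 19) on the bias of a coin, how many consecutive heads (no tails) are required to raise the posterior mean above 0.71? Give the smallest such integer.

k = 43

After k heads and 0 tails the posterior is Beta(4+k, 19), with mean (4+k)/(4+19+k).
Set (4+k)/(23+k) > 0.71 and solve: k > (0.71·23 − 4)/(1 − 0.71) = 42.517.
The smallest integer exceeding 42.517 is 43, and checking k=43: (47)/(66) = 0.7121 > 0.71.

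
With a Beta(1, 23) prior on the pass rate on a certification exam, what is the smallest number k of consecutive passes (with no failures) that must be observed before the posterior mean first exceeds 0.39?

k = 14

After k passes and 0 failures the posterior is Beta(1+k, 23), with mean (1+k)/(1+23+k).
Set (1+k)/(24+k) > 0.39 and solve: k > (0.39·24 − 1)/(1 − 0.39) = 13.705.
The smallest integer exceeding 13.705 is 14.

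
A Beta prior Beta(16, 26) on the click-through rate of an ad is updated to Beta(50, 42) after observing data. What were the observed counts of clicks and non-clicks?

Beta is conjugate to the binomial likelihood: posterior = Beta(α+s, β+f).
So s = 50 − 16 = 34 and f = 42 − 26 = 16.

34 clicks and 16 non-clicks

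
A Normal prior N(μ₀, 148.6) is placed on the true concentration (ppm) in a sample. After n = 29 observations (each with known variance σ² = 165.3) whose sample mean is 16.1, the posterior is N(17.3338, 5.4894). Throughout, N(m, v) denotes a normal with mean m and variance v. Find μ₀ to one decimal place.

The posterior mean is a precision-weighted average: μ_n = (τ₀μ₀ + τ_data·x̄)/(τ₀+τ_data), with τ₀=1/σ₀² and τ_data=n/σ².
Here τ₀ = 1/148.6 = 0.006729 and τ_data = 29/165.3 = 0.175439, so τ_n = 0.182168.
Rearranging for μ₀: μ₀ = (μ_n·τ_n − τ_data·x̄)/τ₀ = (17.3338·0.182168 − 0.175439·16.1) / 0.006729 = 0.333096/0.006729 ≈ 49.5.

μ₀ = 49.5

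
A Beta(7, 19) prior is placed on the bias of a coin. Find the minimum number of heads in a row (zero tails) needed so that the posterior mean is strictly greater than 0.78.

k = 61

After k heads and 0 tails the posterior is Beta(7+k, 19), with mean (7+k)/(7+19+k).
Set (7+k)/(26+k) > 0.78 and solve: k > (0.78·26 − 7)/(1 − 0.78) = 60.364.
The smallest integer exceeding 60.364 is 61, and checking k=61: (68)/(87) = 0.7816 > 0.78.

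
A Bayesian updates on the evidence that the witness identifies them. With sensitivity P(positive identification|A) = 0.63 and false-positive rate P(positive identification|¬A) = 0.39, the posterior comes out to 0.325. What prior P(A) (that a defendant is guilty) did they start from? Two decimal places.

In odds form, posterior odds = prior odds × likelihood ratio, so prior odds = posterior odds ÷ LR.
Posterior odds = 0.325/(1−0.325) = 0.4815. LR = 0.63/0.39 = 1.6154.
Prior odds = 0.4815/1.6154 = 0.2981, so P(A) = 0.2981/(1+0.2981) ≈ 0.23.

P(A) = 0.23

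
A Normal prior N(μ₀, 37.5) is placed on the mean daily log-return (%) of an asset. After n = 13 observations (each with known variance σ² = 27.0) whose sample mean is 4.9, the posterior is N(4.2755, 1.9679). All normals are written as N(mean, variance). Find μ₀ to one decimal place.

With known observation variance, the Normal–Normal posterior has precision τ_n = τ₀ + n/σ² and mean μ_n = (τ₀μ₀ + (n/σ²)x̄)/τ_n.
Here τ₀ = 1/37.5 = 0.026667 and τ_data = 13/27.0 = 0.481481, so τ_n = 0.508148.
Rearranging for μ₀: μ₀ = (μ_n·τ_n − τ_data·x̄)/τ₀ = (4.2755·0.508148 − 0.481481·4.9) / 0.026667 = -0.186670/0.026667 ≈ -7.0.

μ₀ = -7.0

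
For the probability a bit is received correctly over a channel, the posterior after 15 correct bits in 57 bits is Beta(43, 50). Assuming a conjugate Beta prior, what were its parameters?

Beta(28, 8)

Beta is conjugate to the binomial likelihood: posterior = Beta(α+s, β+f).
So α = 43 − 15 = 28 and β = 50 − 42 = 8.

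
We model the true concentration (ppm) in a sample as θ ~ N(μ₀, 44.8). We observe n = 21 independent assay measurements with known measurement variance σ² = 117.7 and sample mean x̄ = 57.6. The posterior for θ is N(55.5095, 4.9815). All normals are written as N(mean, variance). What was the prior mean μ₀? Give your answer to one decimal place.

The posterior mean is a precision-weighted average: μ_n = (τ₀μ₀ + τ_data·x̄)/(τ₀+τ_data), with τ₀=1/σ₀² and τ_data=n/σ².
Here τ₀ = 1/44.8 = 0.022321 and τ_data = 21/117.7 = 0.178420, so τ_n = 0.200741.
Rearranging for μ₀: μ₀ = (μ_n·τ_n − τ_data·x̄)/τ₀ = (55.5095·0.200741 − 0.178420·57.6) / 0.022321 = 0.866041/0.022321 ≈ 38.8.

μ₀ = 38.8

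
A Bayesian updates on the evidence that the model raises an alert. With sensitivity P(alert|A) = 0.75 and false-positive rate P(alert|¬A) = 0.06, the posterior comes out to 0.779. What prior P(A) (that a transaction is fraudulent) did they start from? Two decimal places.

P(A) = 0.22

In odds form, posterior odds = prior odds × likelihood ratio, so prior odds = posterior odds ÷ LR.
Posterior odds = 0.779/(1−0.779) = 3.5249. LR = 0.75/0.06 = 12.5000.
Prior odds = 3.5249/12.5000 = 0.2820, so P(A) = 0.2820/(1+0.2820) ≈ 0.22.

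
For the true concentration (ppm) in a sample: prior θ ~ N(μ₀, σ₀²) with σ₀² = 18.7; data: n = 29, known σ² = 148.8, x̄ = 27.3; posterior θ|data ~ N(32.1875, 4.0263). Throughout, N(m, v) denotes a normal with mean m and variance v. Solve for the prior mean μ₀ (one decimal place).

μ₀ = 50.0

The posterior mean is a precision-weighted average: μ_n = (τ₀μ₀ + τ_data·x̄)/(τ₀+τ_data), with τ₀=1/σ₀² and τ_data=n/σ².
Here τ₀ = 1/18.7 = 0.053476 and τ_data = 29/148.8 = 0.194892, so τ_n = 0.248368.
Rearranging for μ₀: μ₀ = (μ_n·τ_n − τ_data·x̄)/τ₀ = (32.1875·0.248368 − 0.194892·27.3) / 0.053476 = 2.673793/0.053476 ≈ 50.0.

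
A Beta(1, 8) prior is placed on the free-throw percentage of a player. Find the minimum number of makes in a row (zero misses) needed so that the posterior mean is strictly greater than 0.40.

After k makes and 0 misses the posterior is Beta(1+k, 8), with mean (1+k)/(1+8+k).
Set (1+k)/(9+k) > 0.40 and solve: k > (0.40·9 − 1)/(1 − 0.40) = 4.333.
The smallest integer exceeding 4.333 is 5, and checking k=5: (6)/(14) = 0.4286 > 0.40.

k = 5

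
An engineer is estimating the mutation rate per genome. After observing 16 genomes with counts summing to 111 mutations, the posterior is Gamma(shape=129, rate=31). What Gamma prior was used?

Gamma–Poisson conjugacy: posterior shape = α + Σxᵢ, posterior rate = β + n.
So α = 129 − 111 = 18 and β = 31 − 16 = 15.

Gamma(shape=18, rate=15)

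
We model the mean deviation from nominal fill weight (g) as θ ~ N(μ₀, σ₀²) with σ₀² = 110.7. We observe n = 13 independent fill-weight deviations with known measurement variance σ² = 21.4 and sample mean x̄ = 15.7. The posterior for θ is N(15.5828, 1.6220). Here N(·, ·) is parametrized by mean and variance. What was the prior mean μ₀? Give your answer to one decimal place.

μ₀ = 7.7

With known observation variance, the Normal–Normal posterior has precision τ_n = τ₀ + n/σ² and mean μ_n = (τ₀μ₀ + (n/σ²)x̄)/τ_n.
Here τ₀ = 1/110.7 = 0.009033 and τ_data = 13/21.4 = 0.607477, so τ_n = 0.616510.
Rearranging for μ₀: μ₀ = (μ_n·τ_n − τ_data·x̄)/τ₀ = (15.5828·0.616510 − 0.607477·15.7) / 0.009033 = 0.069563/0.009033 ≈ 7.7.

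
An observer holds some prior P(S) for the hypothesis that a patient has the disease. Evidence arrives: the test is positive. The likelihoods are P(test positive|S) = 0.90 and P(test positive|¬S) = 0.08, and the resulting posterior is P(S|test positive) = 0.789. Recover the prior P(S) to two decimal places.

P(S) = 0.25

Bayes' rule in odds form gives O(S|E) = O(S)·[P(E|S)/P(E|¬S)], hence O(S) = O(S|E)/LR.
Posterior odds = 0.789/(1−0.789) = 3.7393. LR = 0.90/0.08 = 11.2500.
Prior odds = 3.7393/11.2500 = 0.3324, so P(S) = 0.3324/(1+0.3324) ≈ 0.25.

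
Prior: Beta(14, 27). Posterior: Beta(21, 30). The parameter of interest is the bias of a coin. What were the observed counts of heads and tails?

7 heads and 3 tails

Beta is conjugate to the binomial likelihood: posterior = Beta(a+s, b+f).
Match parameters: s=21−14=7, f=30−27=3.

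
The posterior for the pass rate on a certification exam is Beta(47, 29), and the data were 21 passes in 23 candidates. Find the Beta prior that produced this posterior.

Under Beta–binomial conjugacy the posterior parameters are (α+s, β+f).
Subtract the data counts: 47−21=26, 29−2=27.

Beta(26, 27)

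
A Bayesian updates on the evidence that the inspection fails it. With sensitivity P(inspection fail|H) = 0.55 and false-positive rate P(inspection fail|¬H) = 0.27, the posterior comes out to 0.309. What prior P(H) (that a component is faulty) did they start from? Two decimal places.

P(H) = 0.18

In odds form, posterior odds = prior odds × likelihood ratio, so prior odds = posterior odds ÷ LR.
Posterior odds = 0.309/(1−0.309) = 0.4472. LR = 0.55/0.27 = 2.0370.
Prior odds = 0.4472/2.0370 = 0.2195, so P(H) = 0.2195/(1+0.2195) ≈ 0.18.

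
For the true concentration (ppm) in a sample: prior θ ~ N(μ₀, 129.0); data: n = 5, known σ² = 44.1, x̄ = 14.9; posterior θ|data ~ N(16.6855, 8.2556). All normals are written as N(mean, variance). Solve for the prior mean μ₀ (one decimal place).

μ₀ = 42.8

The posterior mean is a precision-weighted average: μ_n = (τ₀μ₀ + τ_data·x̄)/(τ₀+τ_data), with τ₀=1/σ₀² and τ_data=n/σ².
Here τ₀ = 1/129.0 = 0.007752 and τ_data = 5/44.1 = 0.113379, so τ_n = 0.121131.
Rearranging for μ₀: μ₀ = (μ_n·τ_n − τ_data·x̄)/τ₀ = (16.6855·0.121131 − 0.113379·14.9) / 0.007752 = 0.331784/0.007752 ≈ 42.8.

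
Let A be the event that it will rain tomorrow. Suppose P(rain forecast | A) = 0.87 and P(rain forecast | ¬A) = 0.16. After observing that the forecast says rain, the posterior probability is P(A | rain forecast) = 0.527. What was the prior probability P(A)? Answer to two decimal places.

P(A) = 0.17

In odds form, posterior odds = prior odds × likelihood ratio, so prior odds = posterior odds ÷ LR.
Posterior odds = 0.527/(1−0.527) = 1.1142. LR = 0.87/0.16 = 5.4375.
Prior odds = 1.1142/5.4375 = 0.2049, so P(A) = 0.2049/(1+0.2049) ≈ 0.17.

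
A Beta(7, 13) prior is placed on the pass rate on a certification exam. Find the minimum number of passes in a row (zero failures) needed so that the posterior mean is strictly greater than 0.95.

k = 241

After k passes and 0 failures the posterior is Beta(7+k, 13), with mean (7+k)/(7+13+k).
Set (7+k)/(20+k) > 0.95 and solve: k > (0.95·20 − 7)/(1 − 0.95) = 240.000.
The smallest integer exceeding 240.000 is 241, and checking k=241: (248)/(261) = 0.9502 > 0.95.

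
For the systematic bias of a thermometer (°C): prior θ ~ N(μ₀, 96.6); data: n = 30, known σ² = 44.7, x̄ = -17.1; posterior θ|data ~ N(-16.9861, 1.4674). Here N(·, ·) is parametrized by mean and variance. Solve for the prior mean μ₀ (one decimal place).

μ₀ = -9.6

The posterior mean is a precision-weighted average: μ_n = (τ₀μ₀ + τ_data·x̄)/(τ₀+τ_data), with τ₀=1/σ₀² and τ_data=n/σ².
Here τ₀ = 1/96.6 = 0.010352 and τ_data = 30/44.7 = 0.671141, so τ_n = 0.681493.
Rearranging for μ₀: μ₀ = (μ_n·τ_n − τ_data·x̄)/τ₀ = (-16.9861·0.681493 − 0.671141·-17.1) / 0.010352 = -0.099397/0.010352 ≈ -9.6.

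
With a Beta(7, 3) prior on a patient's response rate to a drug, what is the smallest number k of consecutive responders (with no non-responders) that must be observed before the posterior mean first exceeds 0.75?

After k responders and 0 non-responders the posterior is Beta(7+k, 3), with mean (7+k)/(7+3+k).
Set (7+k)/(10+k) > 0.75 and solve: k > (0.75·10 − 7)/(1 − 0.75) = 2.000.
The smallest integer exceeding 2.000 is 3, and checking k=3: (10)/(13) = 0.7692 > 0.75.

k = 3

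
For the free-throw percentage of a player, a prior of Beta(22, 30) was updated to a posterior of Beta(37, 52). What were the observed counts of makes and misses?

A Beta(α, β) prior with s successes and f failures in binomial data gives a Beta(α+s, β+f) posterior.
So s = 37 − 22 = 15 and f = 52 − 30 = 22.

15 makes and 22 misses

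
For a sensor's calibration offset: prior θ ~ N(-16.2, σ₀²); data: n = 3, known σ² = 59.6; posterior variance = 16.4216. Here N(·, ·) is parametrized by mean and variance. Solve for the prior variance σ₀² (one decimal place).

σ₀² = 94.7

For the Normal–Normal model with known σ², precisions add: τ_n = τ₀ + n/σ².
So 1/σ₀² = 1/16.4216 − 3/59.6 = 0.060895 − 0.050336 = 0.010559.
Hence σ₀² = 1/0.010559 ≈ 94.7.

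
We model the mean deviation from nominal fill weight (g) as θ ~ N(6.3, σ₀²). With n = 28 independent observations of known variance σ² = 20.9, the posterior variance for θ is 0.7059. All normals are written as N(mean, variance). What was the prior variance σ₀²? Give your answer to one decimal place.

For the Normal–Normal model with known σ², precisions add: τ_n = τ₀ + n/σ².
So 1/σ₀² = 1/0.7059 − 28/20.9 = 1.416631 − 1.339713 = 0.076918.
Hence σ₀² = 1/0.076918 ≈ 13.0.

σ₀² = 13.0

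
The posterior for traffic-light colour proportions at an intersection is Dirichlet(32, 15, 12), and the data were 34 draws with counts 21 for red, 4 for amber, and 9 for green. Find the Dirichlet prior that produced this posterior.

Dirichlet(11, 11, 3)

For a Dirichlet(α) prior with multinomial counts c, the posterior is Dirichlet(α + c) componentwise.
Subtract each count from the matching posterior parameter: 32−21=11, 15−4=11, 12−9=3.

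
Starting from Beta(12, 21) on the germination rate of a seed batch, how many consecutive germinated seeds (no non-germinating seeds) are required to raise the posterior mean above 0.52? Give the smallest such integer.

After k germinated seeds and 0 non-germinating seeds the posterior is Beta(12+k, 21), with mean (12+k)/(12+21+k).
Set (12+k)/(33+k) > 0.52 and solve: k > (0.52·33 − 12)/(1 − 0.52) = 10.750.
The smallest integer exceeding 10.750 is 11, and checking k=11: (23)/(44) = 0.5227 > 0.52.

k = 11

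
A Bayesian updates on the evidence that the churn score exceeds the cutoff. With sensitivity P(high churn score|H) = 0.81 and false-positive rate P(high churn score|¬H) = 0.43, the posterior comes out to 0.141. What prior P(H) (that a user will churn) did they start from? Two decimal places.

P(H) = 0.08

Bayes' rule in odds form gives O(H|E) = O(H)·[P(E|H)/P(E|¬H)], hence O(H) = O(H|E)/LR.
Posterior odds = 0.141/(1−0.141) = 0.1641. LR = 0.81/0.43 = 1.8837.
Prior odds = 0.1641/1.8837 = 0.0871, so P(H) = 0.0871/(1+0.0871) ≈ 0.08.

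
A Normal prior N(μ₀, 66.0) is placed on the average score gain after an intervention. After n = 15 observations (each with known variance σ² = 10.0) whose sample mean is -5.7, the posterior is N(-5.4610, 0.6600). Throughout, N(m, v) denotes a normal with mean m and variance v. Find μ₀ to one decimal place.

With known observation variance, the Normal–Normal posterior has precision τ_n = τ₀ + n/σ² and mean μ_n = (τ₀μ₀ + (n/σ²)x̄)/τ_n.
Here τ₀ = 1/66.0 = 0.015152 and τ_data = 15/10.0 = 1.500000, so τ_n = 1.515152.
Rearranging for μ₀: μ₀ = (μ_n·τ_n − τ_data·x̄)/τ₀ = (-5.4610·1.515152 − 1.500000·-5.7) / 0.015152 = 0.275755/0.015152 ≈ 18.2.

μ₀ = 18.2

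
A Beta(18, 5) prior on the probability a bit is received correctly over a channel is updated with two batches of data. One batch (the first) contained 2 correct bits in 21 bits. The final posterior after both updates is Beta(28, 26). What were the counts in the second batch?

8 correct bits and 2 errors

Sequential conjugate updates are equivalent to a single update on the pooled data, so total successes = posterior α − prior α and total failures = posterior β − prior β.
Total across both batches: 28−18=10 correct bits, 26−5=21 errors.
Subtract the first batch: 10−2=8 correct bits and 21−19=2 errors.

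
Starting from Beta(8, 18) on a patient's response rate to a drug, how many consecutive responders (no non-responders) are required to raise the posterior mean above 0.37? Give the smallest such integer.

k = 3

After k responders and 0 non-responders the posterior is Beta(8+k, 18), with mean (8+k)/(8+18+k).
Set (8+k)/(26+k) > 0.37 and solve: k > (0.37·26 − 8)/(1 − 0.37) = 2.571.
The smallest integer exceeding 2.571 is 3, and checking k=3: (11)/(29) = 0.3793 > 0.37.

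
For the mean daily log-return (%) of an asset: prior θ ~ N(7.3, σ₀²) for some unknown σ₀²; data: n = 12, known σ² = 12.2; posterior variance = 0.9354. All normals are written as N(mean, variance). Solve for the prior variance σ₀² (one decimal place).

Posterior precision equals prior precision plus data precision: 1/σ_n² = 1/σ₀² + n/σ².
So 1/σ₀² = 1/0.9354 − 12/12.2 = 1.069061 − 0.983607 = 0.085454.
Hence σ₀² = 1/0.085454 ≈ 11.7.

σ₀² = 11.7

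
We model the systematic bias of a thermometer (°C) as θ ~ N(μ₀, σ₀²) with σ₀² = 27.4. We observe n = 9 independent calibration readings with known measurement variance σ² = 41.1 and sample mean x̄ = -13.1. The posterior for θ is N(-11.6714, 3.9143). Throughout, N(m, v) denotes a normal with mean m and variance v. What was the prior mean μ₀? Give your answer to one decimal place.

With known observation variance, the Normal–Normal posterior has precision τ_n = τ₀ + n/σ² and mean μ_n = (τ₀μ₀ + (n/σ²)x̄)/τ_n.
Here τ₀ = 1/27.4 = 0.036496 and τ_data = 9/41.1 = 0.218978, so τ_n = 0.255474.
Rearranging for μ₀: μ₀ = (μ_n·τ_n − τ_data·x̄)/τ₀ = (-11.6714·0.255474 − 0.218978·-13.1) / 0.036496 = -0.113127/0.036496 ≈ -3.1.

μ₀ = -3.1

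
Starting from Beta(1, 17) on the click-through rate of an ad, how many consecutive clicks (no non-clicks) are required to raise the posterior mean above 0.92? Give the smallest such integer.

k = 195

After k clicks and 0 non-clicks the posterior is Beta(1+k, 17), with mean (1+k)/(1+17+k).
Set (1+k)/(18+k) > 0.92 and solve: k > (0.92·18 − 1)/(1 − 0.92) = 194.500.
The smallest integer exceeding 194.500 is 195, and checking k=195: (196)/(213) = 0.9202 > 0.92.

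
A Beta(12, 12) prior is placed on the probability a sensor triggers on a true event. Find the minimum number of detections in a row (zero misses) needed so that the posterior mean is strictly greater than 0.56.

After k detections and 0 misses the posterior is Beta(12+k, 12), with mean (12+k)/(12+12+k).
Set (12+k)/(24+k) > 0.56 and solve: k > (0.56·24 − 12)/(1 − 0.56) = 3.273.
The smallest integer exceeding 3.273 is 4, and checking k=4: (16)/(28) = 0.5714 > 0.56.

k = 4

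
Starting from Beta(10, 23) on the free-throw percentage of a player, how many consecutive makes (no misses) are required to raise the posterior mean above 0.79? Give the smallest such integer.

After k makes and 0 misses the posterior is Beta(10+k, 23), with mean (10+k)/(10+23+k).
Set (10+k)/(33+k) > 0.79 and solve: k > (0.79·33 − 10)/(1 − 0.79) = 76.524.
The smallest integer exceeding 76.524 is 77, and checking k=77: (87)/(110) = 0.7909 > 0.79.

k = 77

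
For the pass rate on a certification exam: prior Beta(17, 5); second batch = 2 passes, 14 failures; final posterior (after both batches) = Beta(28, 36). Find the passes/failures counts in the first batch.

9 passes and 17 failures

Sequential conjugate updates are equivalent to a single update on the pooled data, so total successes = posterior α − prior α and total failures = posterior β − prior β.
Total across both batches: 28−17=11 passes, 36−5=31 failures.
Subtract the second batch: 11−2=9 passes and 31−14=17 failures.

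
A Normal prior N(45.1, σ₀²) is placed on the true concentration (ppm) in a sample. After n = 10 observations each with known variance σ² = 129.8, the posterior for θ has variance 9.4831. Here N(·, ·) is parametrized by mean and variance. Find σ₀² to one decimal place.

For the Normal–Normal model with known σ², precisions add: τ_n = τ₀ + n/σ².
So 1/σ₀² = 1/9.4831 − 10/129.8 = 0.105451 − 0.077042 = 0.028409.
Hence σ₀² = 1/0.028409 ≈ 35.2.

σ₀² = 35.2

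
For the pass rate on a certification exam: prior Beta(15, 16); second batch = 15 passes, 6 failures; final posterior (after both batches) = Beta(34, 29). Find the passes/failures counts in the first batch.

Because Beta–binomial updating is additive in the counts, the combined data contributed (α_post−α_prior, β_post−β_prior) successes and failures.
Total across both batches: 34−15=19 passes, 29−16=13 failures.
Subtract the second batch: 19−15=4 passes and 13−6=7 failures.

4 passes and 7 failures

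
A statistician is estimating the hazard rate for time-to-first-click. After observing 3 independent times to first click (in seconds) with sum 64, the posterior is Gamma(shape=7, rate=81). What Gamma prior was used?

Gamma–exponential conjugacy: posterior shape = α + n, posterior rate = β + Σtᵢ.
So α = 7 − 3 = 4 and β = 81 − 64 = 17.

Gamma(shape=4, rate=17)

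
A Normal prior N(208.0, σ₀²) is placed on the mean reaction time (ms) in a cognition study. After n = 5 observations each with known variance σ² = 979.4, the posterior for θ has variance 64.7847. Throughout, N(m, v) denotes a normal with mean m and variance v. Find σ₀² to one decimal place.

σ₀² = 96.8

For the Normal–Normal model with known σ², precisions add: τ_n = τ₀ + n/σ².
So 1/σ₀² = 1/64.7847 − 5/979.4 = 0.015436 − 0.005105 = 0.010331.
Hence σ₀² = 1/0.010331 ≈ 96.8.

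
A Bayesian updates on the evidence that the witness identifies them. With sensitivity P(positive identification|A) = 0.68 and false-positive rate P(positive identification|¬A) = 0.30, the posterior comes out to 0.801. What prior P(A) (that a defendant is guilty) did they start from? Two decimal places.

In odds form, posterior odds = prior odds × likelihood ratio, so prior odds = posterior odds ÷ LR.
Posterior odds = 0.801/(1−0.801) = 4.0251. LR = 0.68/0.30 = 2.2667.
Prior odds = 4.0251/2.2667 = 1.7758, so P(A) = 1.7758/(1+1.7758) ≈ 0.64.

P(A) = 0.64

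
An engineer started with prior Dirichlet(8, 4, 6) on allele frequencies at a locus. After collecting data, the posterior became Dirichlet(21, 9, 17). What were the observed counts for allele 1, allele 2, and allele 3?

counts (13, 5, 11)

For a Dirichlet(α) prior with multinomial counts c, the posterior is Dirichlet(α + c) componentwise.
Counts are posterior − prior componentwise: 21−8=13, 9−4=5, 17−6=11.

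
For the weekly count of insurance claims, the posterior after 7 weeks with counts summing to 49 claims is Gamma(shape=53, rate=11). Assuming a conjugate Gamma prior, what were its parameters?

Gamma(shape=4, rate=4)

A Gamma(α, β) prior (rate parametrization) on a Poisson rate with n observations summing to S gives posterior Gamma(α+S, β+n).
So α = 53 − 49 = 4 and β = 11 − 7 = 4.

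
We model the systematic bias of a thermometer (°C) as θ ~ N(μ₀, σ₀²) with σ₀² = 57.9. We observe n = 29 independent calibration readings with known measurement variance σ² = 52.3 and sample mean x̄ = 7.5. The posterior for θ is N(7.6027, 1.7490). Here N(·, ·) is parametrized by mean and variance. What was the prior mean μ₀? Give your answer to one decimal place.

μ₀ = 10.9

The posterior mean is a precision-weighted average: μ_n = (τ₀μ₀ + τ_data·x̄)/(τ₀+τ_data), with τ₀=1/σ₀² and τ_data=n/σ².
Here τ₀ = 1/57.9 = 0.017271 and τ_data = 29/52.3 = 0.554493, so τ_n = 0.571764.
Rearranging for μ₀: μ₀ = (μ_n·τ_n − τ_data·x̄)/τ₀ = (7.6027·0.571764 − 0.554493·7.5) / 0.017271 = 0.188253/0.017271 ≈ 10.9.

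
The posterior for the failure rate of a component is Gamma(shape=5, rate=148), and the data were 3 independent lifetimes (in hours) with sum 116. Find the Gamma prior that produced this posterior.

Gamma–exponential conjugacy: posterior shape = α + n, posterior rate = β + Σtᵢ.
So α = 5 − 3 = 2 and β = 148 − 116 = 32.

Gamma(shape=2, rate=32)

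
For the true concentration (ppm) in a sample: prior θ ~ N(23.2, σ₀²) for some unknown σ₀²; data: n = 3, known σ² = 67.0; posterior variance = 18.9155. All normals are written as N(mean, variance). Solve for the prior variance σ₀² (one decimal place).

σ₀² = 123.6

Posterior precision equals prior precision plus data precision: 1/σ_n² = 1/σ₀² + n/σ².
So 1/σ₀² = 1/18.9155 − 3/67.0 = 0.052867 − 0.044776 = 0.008091.
Hence σ₀² = 1/0.008091 ≈ 123.6.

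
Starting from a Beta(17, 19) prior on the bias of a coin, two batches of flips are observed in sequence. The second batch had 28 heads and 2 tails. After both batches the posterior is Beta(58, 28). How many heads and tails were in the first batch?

Sequential conjugate updates are equivalent to a single update on the pooled data, so total successes = posterior α − prior α and total failures = posterior β − prior β.
Total across both batches: 58−17=41 heads, 28−19=9 tails.
Subtract the second batch: 41−28=13 heads and 9−2=7 tails.

13 heads and 7 tails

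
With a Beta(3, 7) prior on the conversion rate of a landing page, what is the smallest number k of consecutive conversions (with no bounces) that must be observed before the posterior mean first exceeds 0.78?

k = 22

After k conversions and 0 bounces the posterior is Beta(3+k, 7), with mean (3+k)/(3+7+k).
Set (3+k)/(10+k) > 0.78 and solve: k > (0.78·10 − 3)/(1 − 0.78) = 21.818.
The smallest integer exceeding 21.818 is 22, and checking k=22: (25)/(32) = 0.7812 > 0.78.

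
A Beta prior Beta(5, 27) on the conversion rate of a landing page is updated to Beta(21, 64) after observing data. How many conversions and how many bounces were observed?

Beta is conjugate to the binomial likelihood: posterior = Beta(α+s, β+f).
So s = 21 − 5 = 16 and f = 64 − 27 = 37.

16 conversions and 37 bounces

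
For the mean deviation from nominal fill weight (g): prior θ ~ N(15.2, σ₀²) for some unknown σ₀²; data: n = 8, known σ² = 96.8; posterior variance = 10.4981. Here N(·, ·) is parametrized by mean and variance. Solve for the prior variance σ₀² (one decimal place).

Posterior precision equals prior precision plus data precision: 1/σ_n² = 1/σ₀² + n/σ².
So 1/σ₀² = 1/10.4981 − 8/96.8 = 0.095255 − 0.082645 = 0.012610.
Hence σ₀² = 1/0.012610 ≈ 79.3.

σ₀² = 79.3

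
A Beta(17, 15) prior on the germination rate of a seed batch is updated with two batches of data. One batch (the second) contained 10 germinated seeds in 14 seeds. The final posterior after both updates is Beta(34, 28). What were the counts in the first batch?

7 germinated seeds and 9 non-germinating seeds

Sequential conjugate updates are equivalent to a single update on the pooled data, so total successes = posterior α − prior α and total failures = posterior β − prior β.
Total across both batches: 34−17=17 germinated seeds, 28−15=13 non-germinating seeds.
Subtract the second batch: 17−10=7 germinated seeds and 13−4=9 non-germinating seeds.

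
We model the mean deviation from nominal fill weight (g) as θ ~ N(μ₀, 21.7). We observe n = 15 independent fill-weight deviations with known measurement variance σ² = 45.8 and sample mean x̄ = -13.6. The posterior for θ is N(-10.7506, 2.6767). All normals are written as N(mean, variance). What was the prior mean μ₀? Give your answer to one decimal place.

With known observation variance, the Normal–Normal posterior has precision τ_n = τ₀ + n/σ² and mean μ_n = (τ₀μ₀ + (n/σ²)x̄)/τ_n.
Here τ₀ = 1/21.7 = 0.046083 and τ_data = 15/45.8 = 0.327511, so τ_n = 0.373594.
Rearranging for μ₀: μ₀ = (μ_n·τ_n − τ_data·x̄)/τ₀ = (-10.7506·0.373594 − 0.327511·-13.6) / 0.046083 = 0.437790/0.046083 ≈ 9.5.

μ₀ = 9.5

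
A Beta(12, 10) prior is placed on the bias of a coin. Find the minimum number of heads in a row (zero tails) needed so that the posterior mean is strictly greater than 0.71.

k = 13

After k heads and 0 tails the posterior is Beta(12+k, 10), with mean (12+k)/(12+10+k).
Set (12+k)/(22+k) > 0.71 and solve: k > (0.71·22 − 12)/(1 − 0.71) = 12.483.
The smallest integer exceeding 12.483 is 13.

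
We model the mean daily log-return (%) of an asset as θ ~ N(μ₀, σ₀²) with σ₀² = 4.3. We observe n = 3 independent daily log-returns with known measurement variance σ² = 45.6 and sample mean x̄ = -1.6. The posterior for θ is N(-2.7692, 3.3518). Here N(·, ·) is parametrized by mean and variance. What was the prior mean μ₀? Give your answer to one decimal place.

With known observation variance, the Normal–Normal posterior has precision τ_n = τ₀ + n/σ² and mean μ_n = (τ₀μ₀ + (n/σ²)x̄)/τ_n.
Here τ₀ = 1/4.3 = 0.232558 and τ_data = 3/45.6 = 0.065789, so τ_n = 0.298347.
Rearranging for μ₀: μ₀ = (μ_n·τ_n − τ_data·x̄)/τ₀ = (-2.7692·0.298347 − 0.065789·-1.6) / 0.232558 = -0.720920/0.232558 ≈ -3.1.

μ₀ = -3.1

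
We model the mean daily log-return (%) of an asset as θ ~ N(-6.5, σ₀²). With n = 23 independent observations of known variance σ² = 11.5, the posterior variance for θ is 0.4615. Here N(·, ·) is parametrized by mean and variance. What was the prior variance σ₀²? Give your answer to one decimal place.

For the Normal–Normal model with known σ², precisions add: τ_n = τ₀ + n/σ².
So 1/σ₀² = 1/0.4615 − 23/11.5 = 2.166847 − 2.000000 = 0.166847.
Hence σ₀² = 1/0.166847 ≈ 6.0.

σ₀² = 6.0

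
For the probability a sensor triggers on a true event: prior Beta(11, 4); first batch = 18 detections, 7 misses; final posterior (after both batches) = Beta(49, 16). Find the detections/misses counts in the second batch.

20 detections and 5 misses

Sequential conjugate updates are equivalent to a single update on the pooled data, so total successes = posterior α − prior α and total failures = posterior β − prior β.
Total across both batches: 49−11=38 detections, 16−4=12 misses.
Subtract the first batch: 38−18=20 detections and 12−7=5 misses.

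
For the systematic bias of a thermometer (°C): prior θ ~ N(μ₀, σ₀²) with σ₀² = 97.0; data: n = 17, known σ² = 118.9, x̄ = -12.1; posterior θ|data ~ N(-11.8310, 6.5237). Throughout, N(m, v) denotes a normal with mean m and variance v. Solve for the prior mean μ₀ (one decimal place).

With known observation variance, the Normal–Normal posterior has precision τ_n = τ₀ + n/σ² and mean μ_n = (τ₀μ₀ + (n/σ²)x̄)/τ_n.
Here τ₀ = 1/97.0 = 0.010309 and τ_data = 17/118.9 = 0.142977, so τ_n = 0.153286.
Rearranging for μ₀: μ₀ = (μ_n·τ_n − τ_data·x̄)/τ₀ = (-11.8310·0.153286 − 0.142977·-12.1) / 0.010309 = -0.083505/0.010309 ≈ -8.1.

μ₀ = -8.1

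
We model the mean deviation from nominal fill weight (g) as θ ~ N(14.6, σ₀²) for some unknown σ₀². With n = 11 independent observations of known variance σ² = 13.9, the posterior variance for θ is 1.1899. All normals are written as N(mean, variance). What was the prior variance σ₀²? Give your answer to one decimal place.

σ₀² = 20.4

Posterior precision equals prior precision plus data precision: 1/σ_n² = 1/σ₀² + n/σ².
So 1/σ₀² = 1/1.1899 − 11/13.9 = 0.840407 − 0.791367 = 0.049040.
Hence σ₀² = 1/0.049040 ≈ 20.4.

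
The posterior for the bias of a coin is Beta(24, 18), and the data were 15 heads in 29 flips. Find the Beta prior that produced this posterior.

Under Beta–binomial conjugacy the posterior parameters are (α+s, β+f).
So α = 24 − 15 = 9 and β = 18 − 14 = 4.

Beta(9, 4)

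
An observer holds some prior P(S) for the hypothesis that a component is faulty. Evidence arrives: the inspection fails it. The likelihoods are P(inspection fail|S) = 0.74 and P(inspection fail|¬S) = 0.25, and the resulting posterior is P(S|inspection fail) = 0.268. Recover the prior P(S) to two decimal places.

P(S) = 0.11

Bayes' rule in odds form gives O(S|E) = O(S)·[P(E|S)/P(E|¬S)], hence O(S) = O(S|E)/LR.
Posterior odds = 0.268/(1−0.268) = 0.3661. LR = 0.74/0.25 = 2.9600.
Prior odds = 0.3661/2.9600 = 0.1237, so P(S) = 0.1237/(1+0.1237) ≈ 0.11.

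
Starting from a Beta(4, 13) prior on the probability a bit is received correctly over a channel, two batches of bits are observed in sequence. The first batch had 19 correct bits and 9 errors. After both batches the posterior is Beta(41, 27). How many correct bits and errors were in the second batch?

18 correct bits and 5 errors

Because Beta–binomial updating is additive in the counts, the combined data contributed (α_post−α_prior, β_post−β_prior) successes and failures.
Total across both batches: 41−4=37 correct bits, 27−13=14 errors.
Subtract the first batch: 37−19=18 correct bits and 14−9=5 errors.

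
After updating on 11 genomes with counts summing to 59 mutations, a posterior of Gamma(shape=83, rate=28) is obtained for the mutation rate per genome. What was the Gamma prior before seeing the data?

Gamma(shape=24, rate=17)

A Gamma(α, β) prior (rate parametrization) on a Poisson rate with n observations summing to S gives posterior Gamma(α+S, β+n).
So α = 83 − 59 = 24 and β = 28 − 11 = 17.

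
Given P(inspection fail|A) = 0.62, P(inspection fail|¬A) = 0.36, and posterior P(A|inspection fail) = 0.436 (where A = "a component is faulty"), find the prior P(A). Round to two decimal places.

Bayes' rule in odds form gives O(A|E) = O(A)·[P(E|A)/P(E|¬A)], hence O(A) = O(A|E)/LR.
Posterior odds = 0.436/(1−0.436) = 0.7730. LR = 0.62/0.36 = 1.7222.
Prior odds = 0.7730/1.7222 = 0.4488, so P(A) = 0.4488/(1+0.4488) ≈ 0.31.

P(A) = 0.31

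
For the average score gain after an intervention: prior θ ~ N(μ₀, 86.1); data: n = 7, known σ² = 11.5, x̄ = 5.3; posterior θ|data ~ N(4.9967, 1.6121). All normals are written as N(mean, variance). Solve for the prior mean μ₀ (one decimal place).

The posterior mean is a precision-weighted average: μ_n = (τ₀μ₀ + τ_data·x̄)/(τ₀+τ_data), with τ₀=1/σ₀² and τ_data=n/σ².
Here τ₀ = 1/86.1 = 0.011614 and τ_data = 7/11.5 = 0.608696, so τ_n = 0.620310.
Rearranging for μ₀: μ₀ = (μ_n·τ_n − τ_data·x̄)/τ₀ = (4.9967·0.620310 − 0.608696·5.3) / 0.011614 = -0.126586/0.011614 ≈ -10.9.

μ₀ = -10.9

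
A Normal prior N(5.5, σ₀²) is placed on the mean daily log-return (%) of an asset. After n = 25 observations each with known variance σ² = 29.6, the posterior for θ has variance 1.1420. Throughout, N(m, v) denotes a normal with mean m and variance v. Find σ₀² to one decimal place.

σ₀² = 32.2

Posterior precision equals prior precision plus data precision: 1/σ_n² = 1/σ₀² + n/σ².
So 1/σ₀² = 1/1.1420 − 25/29.6 = 0.875657 − 0.844595 = 0.031062.
Hence σ₀² = 1/0.031062 ≈ 32.2.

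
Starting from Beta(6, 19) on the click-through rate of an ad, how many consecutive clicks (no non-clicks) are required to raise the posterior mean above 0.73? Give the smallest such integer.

After k clicks and 0 non-clicks the posterior is Beta(6+k, 19), with mean (6+k)/(6+19+k).
Set (6+k)/(25+k) > 0.73 and solve: k > (0.73·25 − 6)/(1 − 0.73) = 45.370.
The smallest integer exceeding 45.370 is 46, and checking k=46: (52)/(71) = 0.7324 > 0.73.

k = 46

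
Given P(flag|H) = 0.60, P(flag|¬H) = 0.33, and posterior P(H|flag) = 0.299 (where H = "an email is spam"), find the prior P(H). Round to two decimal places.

P(H) = 0.19

In odds form, posterior odds = prior odds × likelihood ratio, so prior odds = posterior odds ÷ LR.
Posterior odds = 0.299/(1−0.299) = 0.4265. LR = 0.60/0.33 = 1.8182.
Prior odds = 0.4265/1.8182 = 0.2346, so P(H) = 0.2346/(1+0.2346) ≈ 0.19.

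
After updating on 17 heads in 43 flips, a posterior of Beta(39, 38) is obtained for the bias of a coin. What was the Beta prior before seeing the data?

Under Beta–binomial conjugacy the posterior parameters are (α+s, β+f).
So α = 39 − 17 = 22 and β = 38 − 26 = 12.

Beta(22, 12)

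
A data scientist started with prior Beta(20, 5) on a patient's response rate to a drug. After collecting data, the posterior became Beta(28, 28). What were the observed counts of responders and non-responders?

Under Beta–binomial conjugacy the posterior parameters are (α+s, β+f).
So s = 28 − 20 = 8 and f = 28 − 5 = 23.

8 responders and 23 non-responders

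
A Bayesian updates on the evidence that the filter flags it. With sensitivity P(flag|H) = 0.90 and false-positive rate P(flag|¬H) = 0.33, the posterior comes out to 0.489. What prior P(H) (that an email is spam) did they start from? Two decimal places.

Bayes' rule in odds form gives O(H|E) = O(H)·[P(E|H)/P(E|¬H)], hence O(H) = O(H|E)/LR.
Posterior odds = 0.489/(1−0.489) = 0.9569. LR = 0.90/0.33 = 2.7273.
Prior odds = 0.9569/2.7273 = 0.3509, so P(H) = 0.3509/(1+0.3509) ≈ 0.26.

P(H) = 0.26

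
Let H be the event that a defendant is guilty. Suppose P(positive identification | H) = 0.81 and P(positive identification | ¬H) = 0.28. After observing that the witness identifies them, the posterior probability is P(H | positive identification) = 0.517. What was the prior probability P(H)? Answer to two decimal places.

P(H) = 0.27

In odds form, posterior odds = prior odds × likelihood ratio, so prior odds = posterior odds ÷ LR.
Posterior odds = 0.517/(1−0.517) = 1.0704. LR = 0.81/0.28 = 2.8929.
Prior odds = 1.0704/2.8929 = 0.3700, so P(H) = 0.3700/(1+0.3700) ≈ 0.27.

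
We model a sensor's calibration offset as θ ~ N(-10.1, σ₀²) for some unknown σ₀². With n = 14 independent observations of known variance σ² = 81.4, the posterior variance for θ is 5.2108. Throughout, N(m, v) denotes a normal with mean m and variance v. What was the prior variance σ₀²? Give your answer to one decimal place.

σ₀² = 50.2

Posterior precision equals prior precision plus data precision: 1/σ_n² = 1/σ₀² + n/σ².
So 1/σ₀² = 1/5.2108 − 14/81.4 = 0.191909 − 0.171990 = 0.019919.
Hence σ₀² = 1/0.019919 ≈ 50.2.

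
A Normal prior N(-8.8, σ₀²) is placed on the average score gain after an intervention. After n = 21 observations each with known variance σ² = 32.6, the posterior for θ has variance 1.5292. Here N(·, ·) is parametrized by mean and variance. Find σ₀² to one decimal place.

σ₀² = 102.4

Posterior precision equals prior precision plus data precision: 1/σ_n² = 1/σ₀² + n/σ².
So 1/σ₀² = 1/1.5292 − 21/32.6 = 0.653937 − 0.644172 = 0.009765.
Hence σ₀² = 1/0.009765 ≈ 102.4.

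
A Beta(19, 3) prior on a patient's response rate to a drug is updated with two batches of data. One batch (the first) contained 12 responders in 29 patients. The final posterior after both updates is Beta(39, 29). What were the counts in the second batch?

8 responders and 9 non-responders

Because Beta–binomial updating is additive in the counts, the combined data contributed (α_post−α_prior, β_post−β_prior) successes and failures.
Total across both batches: 39−19=20 responders, 29−3=26 non-responders.
Subtract the first batch: 20−12=8 responders and 26−17=9 non-responders.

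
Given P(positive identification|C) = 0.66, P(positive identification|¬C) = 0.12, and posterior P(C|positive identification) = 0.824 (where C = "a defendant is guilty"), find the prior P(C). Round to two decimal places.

P(C) = 0.46

In odds form, posterior odds = prior odds × likelihood ratio, so prior odds = posterior odds ÷ LR.
Posterior odds = 0.824/(1−0.824) = 4.6818. LR = 0.66/0.12 = 5.5000.
Prior odds = 4.6818/5.5000 = 0.8512, so P(C) = 0.8512/(1+0.8512) ≈ 0.46.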